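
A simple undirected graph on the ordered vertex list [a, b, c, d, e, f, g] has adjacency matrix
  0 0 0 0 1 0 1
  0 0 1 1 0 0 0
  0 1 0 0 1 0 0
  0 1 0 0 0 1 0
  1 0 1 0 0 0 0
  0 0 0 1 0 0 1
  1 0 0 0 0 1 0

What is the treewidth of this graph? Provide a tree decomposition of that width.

Treewidth 2.
One such decomposition:
Bags: B1 = {b, d, f}  B2 = {b, c, f}  B3 = {c, e, f}  B4 = {a, e, f}  B5 = {a, f, g}
Tree: B1–B2, B2–B3, B3–B4, B4–B5

Each bag holds 3 vertices, so the decomposition has width 2, which upper-bounds the treewidth. For the lower bound, G contains the cycle f–d–b–c–e–a–g–f, so G is not a forest; only forests have treewidth ≤ 1, hence tw(G) ≥ 2. Hence tw(G) = 2 exactly.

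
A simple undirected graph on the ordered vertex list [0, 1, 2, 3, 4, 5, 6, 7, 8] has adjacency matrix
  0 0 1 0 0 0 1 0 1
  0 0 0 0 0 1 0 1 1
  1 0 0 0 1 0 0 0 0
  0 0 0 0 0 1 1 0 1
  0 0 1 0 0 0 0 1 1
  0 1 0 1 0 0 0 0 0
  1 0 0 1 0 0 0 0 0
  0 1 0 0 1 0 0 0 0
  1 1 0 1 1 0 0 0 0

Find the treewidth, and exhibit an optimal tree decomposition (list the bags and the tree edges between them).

Every bag has size at most 4, so the width is 4 − 1 = 3 and tw(G) ≤ 3. For the lower bound: the 4 vertex sets {2,4,7}, {1}, {8}, {0,3,5,6} are disjoint, each induces a connected subgraph, and every pair is joined by at least one edge of G. Contracting each set to a single vertex therefore yields K_{4} as a minor, and since treewidth is minor-monotone, tw(G) ≥ tw(K_{4}) = 3. Therefore the treewidth is 3.

Treewidth 3.
One such decomposition:
Bags: B1 = {1, 2, 4, 7}  B2 = {1, 2, 4, 8}  B3 = {0, 1, 2, 8}  B4 = {0, 1, 5, 8}  B5 = {0, 3, 5, 8}  B6 = {0, 3, 5, 6}
Tree: B1–B2, B2–B3, B3–B4, B4–B5, B5–B6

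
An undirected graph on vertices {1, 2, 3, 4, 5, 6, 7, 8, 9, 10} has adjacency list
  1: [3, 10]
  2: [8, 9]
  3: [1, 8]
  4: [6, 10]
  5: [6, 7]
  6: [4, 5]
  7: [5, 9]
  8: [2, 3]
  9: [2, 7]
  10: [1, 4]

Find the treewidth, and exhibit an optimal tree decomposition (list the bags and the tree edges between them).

Every bag has size at most 3, so the width is 3 − 1 = 2 and tw(G) ≤ 2. The edges 7–9–2–8–3–1–10–4–6–5–7 form a cycle, so G is not a tree and its treewidth is at least 2. Hence tw(G) = 2 exactly.

Treewidth 2.
Bags: B1 = {2, 7, 9}  B2 = {2, 7, 8}  B3 = {3, 7, 8}  B4 = {1, 3, 7}  B5 = {1, 7, 10}  B6 = {4, 7, 10}  B7 = {4, 6, 7}  B8 = {5, 6, 7}
Tree: B1–B2, B2–B3, B3–B4, B4–B5, B5–B6, B6–B7, B7–B8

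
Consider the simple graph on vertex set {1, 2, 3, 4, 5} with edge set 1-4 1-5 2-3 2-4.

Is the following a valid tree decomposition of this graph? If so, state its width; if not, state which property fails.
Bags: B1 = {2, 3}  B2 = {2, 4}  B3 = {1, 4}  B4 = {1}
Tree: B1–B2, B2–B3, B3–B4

No — vertex 5 appears in no bag.

A tree decomposition must satisfy three properties: every vertex lies in some bag; for every edge, both endpoints lie together in some bag; and for every vertex, the bags containing it form a connected subtree. Here vertex 5 appears in no bag, so the decomposition is invalid.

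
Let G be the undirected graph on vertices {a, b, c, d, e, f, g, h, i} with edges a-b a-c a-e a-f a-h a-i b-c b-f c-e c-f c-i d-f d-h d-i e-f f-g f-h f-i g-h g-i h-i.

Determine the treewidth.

3

A width-3 tree decomposition is:
Bags: B1 = {a, b, c, f}  B2 = {a, c, f, i}  B3 = {a, c, e, f}  B4 = {a, f, h, i}  B5 = {d, f, h, i}  B6 = {f, g, h, i}
Tree: B1–B2, B1–B3, B2–B4, B4–B5, B5–B6
Every bag has size at most 4, so the width is 4 − 1 = 3 and tw(G) ≤ 3. Conversely, {a, c, e, f} is a clique of size 4, and the vertices of any clique must share a bag in every tree decomposition; so some bag has ≥ 4 vertices and tw(G) ≥ 3. Hence tw(G) = 3 exactly.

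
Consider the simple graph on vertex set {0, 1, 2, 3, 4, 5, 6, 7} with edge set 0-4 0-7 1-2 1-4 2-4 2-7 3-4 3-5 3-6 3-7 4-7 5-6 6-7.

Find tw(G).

A width-2 tree decomposition is:
Bags: B1 = {3, 5, 6}  B2 = {3, 6, 7}  B3 = {3, 4, 7}  B4 = {2, 4, 7}  B5 = {0, 4, 7}  B6 = {1, 2, 4}
Tree: B1–B2, B2–B3, B3–B4, B3–B5, B4–B6
The largest bag has 3 vertices, giving width 2; this decomposition certifies tw(G) ≤ 2. For the lower bound, the 3 vertices {1, 2, 4} are pairwise adjacent, and any tree decomposition puts a clique entirely inside one bag — forcing width ≥ 2. Combining the bounds, tw(G) = 2.

2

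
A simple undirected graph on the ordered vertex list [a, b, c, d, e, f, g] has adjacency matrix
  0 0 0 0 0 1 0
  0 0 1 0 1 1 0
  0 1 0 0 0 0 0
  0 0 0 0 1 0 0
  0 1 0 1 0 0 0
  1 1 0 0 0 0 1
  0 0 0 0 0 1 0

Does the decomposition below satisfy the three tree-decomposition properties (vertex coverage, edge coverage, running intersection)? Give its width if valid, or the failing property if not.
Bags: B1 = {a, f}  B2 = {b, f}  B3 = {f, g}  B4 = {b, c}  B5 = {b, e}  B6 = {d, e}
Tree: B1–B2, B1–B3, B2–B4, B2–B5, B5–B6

Yes; width 1.

Every vertex of G appears in some bag (union = {a, b, c, d, e, f, g}); every edge is covered by a bag; and for each vertex v the set of bags containing v is connected in the bag tree. The decomposition is therefore valid. The largest bag has 2 vertices, so the width is 1.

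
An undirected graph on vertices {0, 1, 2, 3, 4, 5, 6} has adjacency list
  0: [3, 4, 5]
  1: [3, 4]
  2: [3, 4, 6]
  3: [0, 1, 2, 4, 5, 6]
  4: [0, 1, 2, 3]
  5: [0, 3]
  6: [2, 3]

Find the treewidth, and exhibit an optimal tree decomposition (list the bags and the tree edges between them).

Treewidth 2.
One such decomposition:
Bags: B1 = {0, 3, 4}  B2 = {0, 3, 5}  B3 = {2, 3, 4}  B4 = {2, 3, 6}  B5 = {1, 3, 4}
Tree: B1–B2, B1–B3, B3–B4, B1–B5

Each bag holds 3 vertices, so the decomposition has width 2, which upper-bounds the treewidth. Conversely, {0, 3, 4} is a clique of size 3, and the vertices of any clique must share a bag in every tree decomposition; so some bag has ≥ 3 vertices and tw(G) ≥ 2. The upper and lower bounds meet at 2, so that is the treewidth.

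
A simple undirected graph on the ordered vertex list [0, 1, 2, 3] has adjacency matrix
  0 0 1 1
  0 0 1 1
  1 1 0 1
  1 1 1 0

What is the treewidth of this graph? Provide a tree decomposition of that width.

Treewidth 2.
Bags: B1 = {0, 2, 3}  B2 = {1, 2, 3}
Tree: B1–B2

The largest bag has 3 vertices, giving width 2; this decomposition certifies tw(G) ≤ 2. On the other hand G contains the 3-clique {0, 2, 3}. A clique must lie in a single bag of any decomposition, so no decomposition can have width below 2. Combining the bounds, tw(G) = 2.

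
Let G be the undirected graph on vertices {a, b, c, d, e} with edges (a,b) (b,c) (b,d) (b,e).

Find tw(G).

1

A width-1 tree decomposition is:
Bags: B1 = {b, e}  B2 = {b, d}  B3 = {b, c}  B4 = {a, b}
Tree: B1–B2, B2–B3, B2–B4
Each bag holds 2 vertices, so the decomposition has width 1, which upper-bounds the treewidth. Since G has at least one edge (e.g. b–e), it is not an edgeless graph, so tw(G) ≥ 1. Hence tw(G) = 1 exactly.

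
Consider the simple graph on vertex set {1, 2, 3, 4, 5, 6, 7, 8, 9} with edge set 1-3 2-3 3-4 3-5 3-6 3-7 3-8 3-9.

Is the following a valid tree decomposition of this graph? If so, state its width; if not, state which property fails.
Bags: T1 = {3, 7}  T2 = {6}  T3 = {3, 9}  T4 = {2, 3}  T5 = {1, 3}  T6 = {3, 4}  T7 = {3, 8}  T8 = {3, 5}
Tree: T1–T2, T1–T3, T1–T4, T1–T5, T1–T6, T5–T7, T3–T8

No — edge (3,6) lies in no bag.

A tree decomposition must satisfy three properties: every vertex lies in some bag; for every edge, both endpoints lie together in some bag; and for every vertex, the bags containing it form a connected subtree. Here edge (3,6) lies in no bag, so the decomposition is invalid.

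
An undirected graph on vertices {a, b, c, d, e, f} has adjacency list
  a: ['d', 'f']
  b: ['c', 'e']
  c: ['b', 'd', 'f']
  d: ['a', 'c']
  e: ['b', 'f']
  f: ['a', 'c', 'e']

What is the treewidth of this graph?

A width-2 tree decomposition is:
Bags: B1 = {b, c, e}  B2 = {c, e, f}  B3 = {c, d, f}  B4 = {a, d, f}
Tree: B1–B2, B2–B3, B3–B4
Every bag has size at most 3, so the width is 3 − 1 = 2 and tw(G) ≤ 2. Since b–e–f–c–b is a cycle in G, G is not acyclic. Forests are exactly the graphs of treewidth ≤ 1, so tw(G) ≥ 2. Therefore the treewidth is 2.

2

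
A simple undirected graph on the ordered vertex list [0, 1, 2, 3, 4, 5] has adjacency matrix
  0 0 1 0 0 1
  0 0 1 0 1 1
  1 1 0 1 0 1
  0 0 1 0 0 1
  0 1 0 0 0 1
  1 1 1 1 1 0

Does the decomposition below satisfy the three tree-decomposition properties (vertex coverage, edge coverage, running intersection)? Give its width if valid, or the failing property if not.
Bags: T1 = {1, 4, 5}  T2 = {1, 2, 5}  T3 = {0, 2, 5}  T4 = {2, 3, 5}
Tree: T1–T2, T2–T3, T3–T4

Vertex coverage: the bags together contain {0, 1, 2, 3, 4, 5}, the full vertex set. Edge coverage: each edge of G has both endpoints in at least one bag. Running intersection: for every vertex, the bags containing it form a connected subtree. All three properties hold, so this is a valid tree decomposition of width max|bag| − 1 = 2, and hence tw(G) ≤ 2.

Yes; width 2.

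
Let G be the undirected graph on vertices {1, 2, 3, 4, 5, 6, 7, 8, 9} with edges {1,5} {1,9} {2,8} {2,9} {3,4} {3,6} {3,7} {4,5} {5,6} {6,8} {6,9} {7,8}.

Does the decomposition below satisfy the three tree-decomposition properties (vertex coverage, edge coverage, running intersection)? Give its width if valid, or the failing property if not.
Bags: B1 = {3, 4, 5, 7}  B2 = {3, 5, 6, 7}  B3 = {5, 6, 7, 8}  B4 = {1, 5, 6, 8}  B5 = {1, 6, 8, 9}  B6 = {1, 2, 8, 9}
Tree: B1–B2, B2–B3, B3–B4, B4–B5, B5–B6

Vertex coverage: the bags together contain {1, 2, 3, 4, 5, 6, 7, 8, 9}, the full vertex set. Edge coverage: each edge of G has both endpoints in at least one bag. Running intersection: for every vertex, the bags containing it form a connected subtree. All three properties hold, so this is a valid tree decomposition of width max|bag| − 1 = 3, and hence tw(G) ≤ 3.

Yes; width 3.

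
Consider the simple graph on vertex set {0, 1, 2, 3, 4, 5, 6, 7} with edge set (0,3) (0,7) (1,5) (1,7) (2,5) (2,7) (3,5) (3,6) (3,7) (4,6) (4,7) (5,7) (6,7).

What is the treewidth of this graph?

2

A width-2 tree decomposition is:
Bags: B1 = {3, 5, 7}  B2 = {2, 5, 7}  B3 = {1, 5, 7}  B4 = {0, 3, 7}  B5 = {3, 6, 7}  B6 = {4, 6, 7}
Tree: B1–B2, B2–B3, B1–B4, B1–B5, B5–B6
Every bag has size at most 3, so the width is 3 − 1 = 2 and tw(G) ≤ 2. For the lower bound, the 3 vertices {1, 5, 7} are pairwise adjacent, and any tree decomposition puts a clique entirely inside one bag — forcing width ≥ 2. Hence tw(G) = 2 exactly.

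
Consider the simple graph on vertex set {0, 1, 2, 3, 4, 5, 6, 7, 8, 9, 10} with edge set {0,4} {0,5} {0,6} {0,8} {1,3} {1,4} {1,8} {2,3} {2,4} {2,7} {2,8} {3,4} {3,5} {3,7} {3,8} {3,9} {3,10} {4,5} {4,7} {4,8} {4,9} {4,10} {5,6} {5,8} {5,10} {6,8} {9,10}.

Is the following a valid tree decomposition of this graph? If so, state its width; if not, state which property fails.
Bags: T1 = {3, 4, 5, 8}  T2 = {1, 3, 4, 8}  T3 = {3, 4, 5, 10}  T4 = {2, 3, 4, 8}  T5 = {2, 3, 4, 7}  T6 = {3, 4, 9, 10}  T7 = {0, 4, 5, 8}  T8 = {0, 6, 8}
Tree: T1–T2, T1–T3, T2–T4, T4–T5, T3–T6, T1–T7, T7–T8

A tree decomposition must satisfy three properties: every vertex lies in some bag; for every edge, both endpoints lie together in some bag; and for every vertex, the bags containing it form a connected subtree. Here edge (5,6) lies in no bag, so the decomposition is invalid.

No — edge (5,6) lies in no bag.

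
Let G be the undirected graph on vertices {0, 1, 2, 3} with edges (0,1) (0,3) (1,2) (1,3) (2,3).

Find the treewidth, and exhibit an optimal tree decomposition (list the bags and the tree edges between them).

Each bag holds 3 vertices, so the decomposition has width 2, which upper-bounds the treewidth. On the other hand G contains the 3-clique {0, 1, 3}. A clique must lie in a single bag of any decomposition, so no decomposition can have width below 2. The upper and lower bounds meet at 2, so that is the treewidth.

Treewidth 2.
One such decomposition:
Bags: B1 = {1, 2, 3}  B2 = {0, 1, 3}
Tree: B1–B2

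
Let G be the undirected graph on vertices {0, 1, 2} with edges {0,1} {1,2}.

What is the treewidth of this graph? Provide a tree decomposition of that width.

Treewidth 1.
One such decomposition:
Bags: B1 = {1, 2}  B2 = {0, 1}
Tree: B1–B2

Each bag holds 2 vertices, so the decomposition has width 1, which upper-bounds the treewidth. Since G has at least one edge (e.g. 1–2), it is not an edgeless graph, so tw(G) ≥ 1. The upper and lower bounds meet at 1, so that is the treewidth.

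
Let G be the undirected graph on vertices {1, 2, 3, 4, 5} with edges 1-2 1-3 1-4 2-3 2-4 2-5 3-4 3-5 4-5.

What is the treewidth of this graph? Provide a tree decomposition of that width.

The largest bag has 4 vertices, giving width 3; this decomposition certifies tw(G) ≤ 3. On the other hand G contains the 4-clique {1, 2, 3, 4}. A clique must lie in a single bag of any decomposition, so no decomposition can have width below 3. Combining the bounds, tw(G) = 3.

Treewidth 3.
One optimal decomposition is:
Bags: B1 = {2, 3, 4, 5}  B2 = {1, 2, 3, 4}
Tree: B1–B2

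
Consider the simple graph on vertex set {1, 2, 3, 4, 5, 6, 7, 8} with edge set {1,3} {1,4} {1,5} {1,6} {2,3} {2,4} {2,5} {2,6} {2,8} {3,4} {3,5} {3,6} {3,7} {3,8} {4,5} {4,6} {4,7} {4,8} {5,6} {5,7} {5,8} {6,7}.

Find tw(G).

A width-4 tree decomposition is:
Bags: B1 = {1, 3, 4, 5, 6}  B2 = {2, 3, 4, 5, 6}  B3 = {3, 4, 5, 6, 7}  B4 = {2, 3, 4, 5, 8}
Tree: B1–B2, B1–B3, B2–B4
Each bag holds 5 vertices, so the decomposition has width 4, which upper-bounds the treewidth. For the lower bound, the 5 vertices {2, 3, 4, 5, 8} are pairwise adjacent, and any tree decomposition puts a clique entirely inside one bag — forcing width ≥ 4. The upper and lower bounds meet at 4, so that is the treewidth.

4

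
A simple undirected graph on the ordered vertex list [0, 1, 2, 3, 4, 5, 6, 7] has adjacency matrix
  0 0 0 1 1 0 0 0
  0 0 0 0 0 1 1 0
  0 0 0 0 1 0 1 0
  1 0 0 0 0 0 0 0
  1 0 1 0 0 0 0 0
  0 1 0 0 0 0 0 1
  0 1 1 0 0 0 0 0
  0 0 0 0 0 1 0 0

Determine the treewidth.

1

A width-1 tree decomposition is:
Bags: B1 = {0, 3}  B2 = {0, 4}  B3 = {2, 4}  B4 = {2, 6}  B5 = {1, 6}  B6 = {1, 5}  B7 = {5, 7}
Tree: B1–B2, B2–B3, B3–B4, B4–B5, B5–B6, B6–B7
Each bag holds 2 vertices, so the decomposition has width 1, which upper-bounds the treewidth. G has an edge, so its treewidth is at least 1. Combining the bounds, tw(G) = 1.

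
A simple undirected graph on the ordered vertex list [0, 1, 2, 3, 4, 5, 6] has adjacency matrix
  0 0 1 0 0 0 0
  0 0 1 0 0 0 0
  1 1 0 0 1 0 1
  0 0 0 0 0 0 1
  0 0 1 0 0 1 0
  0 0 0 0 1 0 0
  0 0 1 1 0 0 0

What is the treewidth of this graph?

A width-1 tree decomposition is:
Bags: B1 = {2, 6}  B2 = {1, 2}  B3 = {2, 4}  B4 = {0, 2}  B5 = {3, 6}  B6 = {4, 5}
Tree: B1–B2, B2–B3, B3–B4, B1–B5, B3–B6
The largest bag has 2 vertices, giving width 1; this decomposition certifies tw(G) ≤ 1. Since G has at least one edge (e.g. 6–2), it is not an edgeless graph, so tw(G) ≥ 1. Hence tw(G) = 1 exactly.

1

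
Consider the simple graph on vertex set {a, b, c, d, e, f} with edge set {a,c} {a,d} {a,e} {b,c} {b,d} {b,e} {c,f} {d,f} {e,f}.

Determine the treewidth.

A width-3 tree decomposition is:
Bags: B1 = {a, b, e, f}  B2 = {a, b, c, f}  B3 = {a, b, d, f}
Tree: B1–B2, B2–B3
The largest bag has 4 vertices, giving width 3; this decomposition certifies tw(G) ≤ 3. For the lower bound: the 4 vertex sets {a,e}, {b,c}, {f}, {d} are disjoint, each induces a connected subgraph, and every pair is joined by at least one edge of G. Contracting each set to a single vertex therefore yields K_{4} as a minor, and since treewidth is minor-monotone, tw(G) ≥ tw(K_{4}) = 3. Combining the bounds, tw(G) = 3.

3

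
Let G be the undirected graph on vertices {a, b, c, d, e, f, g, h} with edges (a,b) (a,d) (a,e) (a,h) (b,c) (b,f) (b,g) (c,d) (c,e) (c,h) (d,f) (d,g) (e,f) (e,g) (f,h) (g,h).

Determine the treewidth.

4

A width-4 tree decomposition is:
Bags: B1 = {a, b, c, f, g}  B2 = {a, c, e, f, g}  B3 = {a, c, d, f, g}  B4 = {a, c, f, g, h}
Tree: B1–B2, B2–B3, B3–B4
Every bag has size at most 5, so the width is 5 − 1 = 4 and tw(G) ≤ 4. For the lower bound: the 5 vertex sets {b,c}, {e,f}, {a,d}, {g}, {h} are disjoint, each induces a connected subgraph, and every pair is joined by at least one edge of G. Contracting each set to a single vertex therefore yields K_{5} as a minor, and since treewidth is minor-monotone, tw(G) ≥ tw(K_{5}) = 4. The upper and lower bounds meet at 4, so that is the treewidth.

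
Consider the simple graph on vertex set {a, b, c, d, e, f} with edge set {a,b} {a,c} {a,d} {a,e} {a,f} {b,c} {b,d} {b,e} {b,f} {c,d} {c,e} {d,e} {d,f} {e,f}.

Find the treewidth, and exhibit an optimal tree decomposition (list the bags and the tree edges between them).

Each bag holds 5 vertices, so the decomposition has width 4, which upper-bounds the treewidth. On the other hand G contains the 5-clique {a, b, c, d, e}. A clique must lie in a single bag of any decomposition, so no decomposition can have width below 4. Therefore the treewidth is 4.

Treewidth 4.
One such decomposition:
Bags: B1 = {a, b, d, e, f}  B2 = {a, b, c, d, e}
Tree: B1–B2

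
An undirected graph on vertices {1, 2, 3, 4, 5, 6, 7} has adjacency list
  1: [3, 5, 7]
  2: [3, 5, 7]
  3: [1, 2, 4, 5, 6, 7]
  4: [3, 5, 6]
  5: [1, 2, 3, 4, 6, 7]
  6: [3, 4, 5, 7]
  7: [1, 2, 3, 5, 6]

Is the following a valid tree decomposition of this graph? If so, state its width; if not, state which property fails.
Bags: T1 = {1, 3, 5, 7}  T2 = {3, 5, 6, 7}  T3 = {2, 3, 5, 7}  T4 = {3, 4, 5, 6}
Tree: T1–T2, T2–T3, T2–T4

Yes; width 3.

Every vertex of G appears in some bag (union = {1, 2, 3, 4, 5, 6, 7}); every edge is covered by a bag; and for each vertex v the set of bags containing v is connected in the bag tree. The decomposition is therefore valid. The largest bag has 4 vertices, so the width is 3.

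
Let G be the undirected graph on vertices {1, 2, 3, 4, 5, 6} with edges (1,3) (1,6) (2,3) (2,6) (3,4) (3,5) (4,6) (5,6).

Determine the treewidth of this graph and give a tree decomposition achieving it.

The largest bag has 3 vertices, giving width 2; this decomposition certifies tw(G) ≤ 2. Since 4–3–5–6–4 is a cycle in G, G is not acyclic. Forests are exactly the graphs of treewidth ≤ 1, so tw(G) ≥ 2. The upper and lower bounds meet at 2, so that is the treewidth.

Treewidth 2.
One optimal decomposition is:
Bags: B1 = {3, 4, 6}  B2 = {3, 5, 6}  B3 = {1, 3, 6}  B4 = {2, 3, 6}
Tree: B1–B2, B2–B3, B3–B4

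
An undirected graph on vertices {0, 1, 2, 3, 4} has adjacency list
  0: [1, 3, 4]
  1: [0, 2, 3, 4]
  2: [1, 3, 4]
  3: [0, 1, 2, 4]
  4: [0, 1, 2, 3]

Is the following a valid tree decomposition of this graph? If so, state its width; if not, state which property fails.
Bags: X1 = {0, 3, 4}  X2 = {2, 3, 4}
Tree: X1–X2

A tree decomposition must satisfy three properties: every vertex lies in some bag; for every edge, both endpoints lie together in some bag; and for every vertex, the bags containing it form a connected subtree. Here vertex 1 appears in no bag, so the decomposition is invalid.

No — vertex 1 appears in no bag.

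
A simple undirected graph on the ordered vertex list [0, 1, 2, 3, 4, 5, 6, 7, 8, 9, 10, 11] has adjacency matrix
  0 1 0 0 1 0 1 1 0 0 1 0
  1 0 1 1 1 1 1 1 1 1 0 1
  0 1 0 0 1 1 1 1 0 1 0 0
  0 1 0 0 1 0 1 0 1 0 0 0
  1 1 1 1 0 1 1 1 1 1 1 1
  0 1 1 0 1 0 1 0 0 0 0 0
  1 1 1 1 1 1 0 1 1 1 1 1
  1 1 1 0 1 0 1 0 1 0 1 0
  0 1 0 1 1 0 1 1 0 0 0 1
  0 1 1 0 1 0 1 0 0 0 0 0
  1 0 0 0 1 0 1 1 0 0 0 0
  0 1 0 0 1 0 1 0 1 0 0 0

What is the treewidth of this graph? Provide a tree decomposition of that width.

Each bag holds 5 vertices, so the decomposition has width 4, which upper-bounds the treewidth. Conversely, {0, 1, 4, 6, 7} is a clique of size 5, and the vertices of any clique must share a bag in every tree decomposition; so some bag has ≥ 5 vertices and tw(G) ≥ 4. The upper and lower bounds meet at 4, so that is the treewidth.

Treewidth 4.
One optimal decomposition is:
Bags: B1 = {1, 2, 4, 6, 7}  B2 = {1, 4, 6, 7, 8}  B3 = {0, 1, 4, 6, 7}  B4 = {1, 3, 4, 6, 8}  B5 = {1, 2, 4, 6, 9}  B6 = {1, 2, 4, 5, 6}  B7 = {0, 4, 6, 7, 10}  B8 = {1, 4, 6, 8, 11}
Tree: B1–B2, B2–B3, B2–B4, B1–B5, B1–B6, B3–B7, B4–B8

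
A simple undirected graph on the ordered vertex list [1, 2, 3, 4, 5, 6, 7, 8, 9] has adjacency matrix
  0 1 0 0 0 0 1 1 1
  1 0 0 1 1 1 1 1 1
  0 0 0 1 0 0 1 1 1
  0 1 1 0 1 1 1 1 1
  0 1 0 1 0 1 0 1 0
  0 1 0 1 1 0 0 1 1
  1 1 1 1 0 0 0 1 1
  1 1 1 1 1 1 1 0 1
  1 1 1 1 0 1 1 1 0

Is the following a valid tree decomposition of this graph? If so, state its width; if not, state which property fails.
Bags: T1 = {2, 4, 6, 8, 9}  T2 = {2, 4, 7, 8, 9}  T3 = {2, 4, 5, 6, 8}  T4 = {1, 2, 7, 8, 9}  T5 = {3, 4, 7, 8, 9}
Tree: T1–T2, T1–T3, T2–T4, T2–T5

Checking the three conditions: (i) the bags cover all of {1, 2, 3, 4, 5, 6, 7, 8, 9}; (ii) for each edge, some bag contains both endpoints; (iii) the bags containing any fixed vertex form a subtree. All hold, so the decomposition is valid with width 5 − 1 = 4.

Yes; width 4.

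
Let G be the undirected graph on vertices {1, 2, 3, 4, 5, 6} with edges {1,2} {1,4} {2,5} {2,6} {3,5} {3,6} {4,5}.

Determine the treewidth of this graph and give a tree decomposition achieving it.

Treewidth 2.
One such decomposition:
Bags: B1 = {1, 4, 5}  B2 = {1, 2, 5}  B3 = {2, 3, 5}  B4 = {2, 3, 6}
Tree: B1–B2, B2–B3, B3–B4

Each bag holds 3 vertices, so the decomposition has width 2, which upper-bounds the treewidth. Since 4–1–2–5–4 is a cycle in G, G is not acyclic. Forests are exactly the graphs of treewidth ≤ 1, so tw(G) ≥ 2. Hence tw(G) = 2 exactly.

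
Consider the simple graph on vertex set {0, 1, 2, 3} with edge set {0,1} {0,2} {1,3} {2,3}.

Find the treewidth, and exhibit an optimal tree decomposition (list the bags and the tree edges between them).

Treewidth 2.
One optimal decomposition is:
Bags: B1 = {0, 1, 3}  B2 = {0, 2, 3}
Tree: B1–B2

Each bag holds 3 vertices, so the decomposition has width 2, which upper-bounds the treewidth. Since 0–1–3–2–0 is a cycle in G, G is not acyclic. Forests are exactly the graphs of treewidth ≤ 1, so tw(G) ≥ 2. Therefore the treewidth is 2.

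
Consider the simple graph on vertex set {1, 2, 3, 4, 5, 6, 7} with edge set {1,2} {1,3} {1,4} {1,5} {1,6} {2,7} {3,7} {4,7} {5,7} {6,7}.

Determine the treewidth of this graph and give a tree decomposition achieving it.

The largest bag has 3 vertices, giving width 2; this decomposition certifies tw(G) ≤ 2. Since 7–4–1–3–7 is a cycle in G, G is not acyclic. Forests are exactly the graphs of treewidth ≤ 1, so tw(G) ≥ 2. Therefore the treewidth is 2.

Treewidth 2.
One such decomposition:
Bags: B1 = {1, 4, 7}  B2 = {1, 3, 7}  B3 = {1, 6, 7}  B4 = {1, 2, 7}  B5 = {1, 5, 7}
Tree: B1–B2, B2–B3, B3–B4, B4–B5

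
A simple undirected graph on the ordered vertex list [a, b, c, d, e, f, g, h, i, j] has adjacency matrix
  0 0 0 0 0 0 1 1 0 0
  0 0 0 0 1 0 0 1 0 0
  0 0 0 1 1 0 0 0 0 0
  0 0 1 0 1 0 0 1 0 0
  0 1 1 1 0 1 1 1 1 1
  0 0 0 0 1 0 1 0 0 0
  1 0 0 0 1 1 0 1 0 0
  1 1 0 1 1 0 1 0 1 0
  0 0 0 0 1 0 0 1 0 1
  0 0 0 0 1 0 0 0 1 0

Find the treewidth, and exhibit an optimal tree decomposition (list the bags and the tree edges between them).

Treewidth 2.
Bags: B1 = {a, g, h}  B2 = {e, g, h}  B3 = {d, e, h}  B4 = {b, e, h}  B5 = {c, d, e}  B6 = {e, h, i}  B7 = {e, f, g}  B8 = {e, i, j}
Tree: B1–B2, B2–B3, B3–B4, B3–B5, B4–B6, B2–B7, B6–B8

Every bag has size at most 3, so the width is 3 − 1 = 2 and tw(G) ≤ 2. Conversely, {e, i, j} is a clique of size 3, and the vertices of any clique must share a bag in every tree decomposition; so some bag has ≥ 3 vertices and tw(G) ≥ 2. Hence tw(G) = 2 exactly.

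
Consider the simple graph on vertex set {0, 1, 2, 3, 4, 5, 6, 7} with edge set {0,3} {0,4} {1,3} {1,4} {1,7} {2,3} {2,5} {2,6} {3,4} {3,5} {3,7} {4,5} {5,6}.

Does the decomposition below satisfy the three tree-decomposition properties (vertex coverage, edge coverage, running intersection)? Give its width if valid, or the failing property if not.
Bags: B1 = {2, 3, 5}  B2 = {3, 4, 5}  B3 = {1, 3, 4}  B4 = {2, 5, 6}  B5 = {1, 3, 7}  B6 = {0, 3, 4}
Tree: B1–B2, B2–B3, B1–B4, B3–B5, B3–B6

Vertex coverage: the bags together contain {0, 1, 2, 3, 4, 5, 6, 7}, the full vertex set. Edge coverage: each edge of G has both endpoints in at least one bag. Running intersection: for every vertex, the bags containing it form a connected subtree. All three properties hold, so this is a valid tree decomposition of width max|bag| − 1 = 2, and hence tw(G) ≤ 2.

Yes; width 2.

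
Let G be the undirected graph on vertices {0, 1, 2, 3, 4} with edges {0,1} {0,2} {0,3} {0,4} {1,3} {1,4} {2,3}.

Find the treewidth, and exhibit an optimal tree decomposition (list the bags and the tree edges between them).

Treewidth 2.
One such decomposition:
Bags: B1 = {0, 1, 4}  B2 = {0, 1, 3}  B3 = {0, 2, 3}
Tree: B1–B2, B2–B3

Every bag has size at most 3, so the width is 3 − 1 = 2 and tw(G) ≤ 2. For the lower bound, the 3 vertices {0, 1, 3} are pairwise adjacent, and any tree decomposition puts a clique entirely inside one bag — forcing width ≥ 2. The upper and lower bounds meet at 2, so that is the treewidth.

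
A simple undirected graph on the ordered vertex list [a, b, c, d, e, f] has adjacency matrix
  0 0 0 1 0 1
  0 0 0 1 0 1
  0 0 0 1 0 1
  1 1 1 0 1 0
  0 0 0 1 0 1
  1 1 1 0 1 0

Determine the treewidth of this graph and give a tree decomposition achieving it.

Treewidth 2.
One such decomposition:
Bags: B1 = {c, d, f}  B2 = {a, d, f}  B3 = {b, d, f}  B4 = {d, e, f}
Tree: B1–B2, B2–B3, B3–B4

Every bag has size at most 3, so the width is 3 − 1 = 2 and tw(G) ≤ 2. Since c–d–a–f–c is a cycle in G, G is not acyclic. Forests are exactly the graphs of treewidth ≤ 1, so tw(G) ≥ 2. The upper and lower bounds meet at 2, so that is the treewidth.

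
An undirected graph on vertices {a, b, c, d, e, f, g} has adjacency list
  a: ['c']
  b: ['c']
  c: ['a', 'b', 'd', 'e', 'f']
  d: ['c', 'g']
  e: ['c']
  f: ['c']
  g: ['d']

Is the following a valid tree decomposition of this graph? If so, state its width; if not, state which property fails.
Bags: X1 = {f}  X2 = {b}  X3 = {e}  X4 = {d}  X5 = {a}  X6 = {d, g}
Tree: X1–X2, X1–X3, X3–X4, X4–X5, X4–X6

No — vertex c appears in no bag.

A tree decomposition must satisfy three properties: every vertex lies in some bag; for every edge, both endpoints lie together in some bag; and for every vertex, the bags containing it form a connected subtree. Here vertex c appears in no bag, so the decomposition is invalid.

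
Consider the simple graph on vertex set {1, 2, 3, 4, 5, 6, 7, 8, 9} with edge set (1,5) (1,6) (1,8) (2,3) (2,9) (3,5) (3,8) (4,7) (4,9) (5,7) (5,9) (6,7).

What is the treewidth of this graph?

A width-3 tree decomposition is:
Bags: B1 = {2, 3, 8, 9}  B2 = {3, 5, 8, 9}  B3 = {1, 5, 8, 9}  B4 = {1, 4, 5, 9}  B5 = {1, 4, 5, 7}  B6 = {1, 4, 6, 7}
Tree: B1–B2, B2–B3, B3–B4, B4–B5, B5–B6
The largest bag has 4 vertices, giving width 3; this decomposition certifies tw(G) ≤ 3. For the lower bound: the 4 vertex sets {2,3,8}, {9}, {5}, {1,4,6,7} are disjoint, each induces a connected subgraph, and every pair is joined by at least one edge of G. Contracting each set to a single vertex therefore yields K_{4} as a minor, and since treewidth is minor-monotone, tw(G) ≥ tw(K_{4}) = 3. Hence tw(G) = 3 exactly.

3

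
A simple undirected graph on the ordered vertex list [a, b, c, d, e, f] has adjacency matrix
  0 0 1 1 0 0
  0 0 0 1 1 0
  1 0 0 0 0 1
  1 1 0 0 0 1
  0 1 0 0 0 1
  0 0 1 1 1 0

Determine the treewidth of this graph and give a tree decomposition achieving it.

Treewidth 2.
Bags: B1 = {b, e, f}  B2 = {b, d, f}  B3 = {c, d, f}  B4 = {a, c, d}
Tree: B1–B2, B2–B3, B3–B4

The largest bag has 3 vertices, giving width 2; this decomposition certifies tw(G) ≤ 2. For the lower bound, G contains the cycle e–b–d–f–e, so G is not a forest; only forests have treewidth ≤ 1, hence tw(G) ≥ 2. Therefore the treewidth is 2.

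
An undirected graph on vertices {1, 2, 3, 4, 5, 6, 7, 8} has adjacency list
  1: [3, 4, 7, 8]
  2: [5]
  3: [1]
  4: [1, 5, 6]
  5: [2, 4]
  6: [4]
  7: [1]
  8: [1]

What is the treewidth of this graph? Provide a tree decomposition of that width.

Every bag has size at most 2, so the width is 2 − 1 = 1 and tw(G) ≤ 1. Any graph with an edge has treewidth ≥ 1, and G has the edge 4–6. Therefore the treewidth is 1.

Treewidth 1.
One optimal decomposition is:
Bags: B1 = {4, 6}  B2 = {1, 4}  B3 = {4, 5}  B4 = {1, 3}  B5 = {2, 5}  B6 = {1, 7}  B7 = {1, 8}
Tree: B1–B2, B2–B3, B2–B4, B3–B5, B2–B6, B6–B7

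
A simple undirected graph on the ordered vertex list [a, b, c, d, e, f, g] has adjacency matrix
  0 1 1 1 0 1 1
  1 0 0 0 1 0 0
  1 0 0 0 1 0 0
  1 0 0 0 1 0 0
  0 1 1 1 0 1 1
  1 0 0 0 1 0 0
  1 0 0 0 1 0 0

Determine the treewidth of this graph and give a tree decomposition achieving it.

Treewidth 2.
One such decomposition:
Bags: B1 = {a, b, e}  B2 = {a, d, e}  B3 = {a, e, f}  B4 = {a, c, e}  B5 = {a, e, g}
Tree: B1–B2, B2–B3, B3–B4, B4–B5

The largest bag has 3 vertices, giving width 2; this decomposition certifies tw(G) ≤ 2. The edges a–b–e–d–a form a cycle, so G is not a tree and its treewidth is at least 2. Combining the bounds, tw(G) = 2.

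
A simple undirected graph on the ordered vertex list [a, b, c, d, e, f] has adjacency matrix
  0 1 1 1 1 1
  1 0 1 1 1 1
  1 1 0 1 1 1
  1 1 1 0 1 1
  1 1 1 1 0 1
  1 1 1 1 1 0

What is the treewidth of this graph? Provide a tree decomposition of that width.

With just one bag of size 6, the width is 6 − 1 = 5, so tw(G) ≤ 5. Conversely, {a, b, c, d, e, f} is a clique of size 6, and the vertices of any clique must share a bag in every tree decomposition; so some bag has ≥ 6 vertices and tw(G) ≥ 5. Hence tw(G) = 5 exactly.

Treewidth 5.
One optimal decomposition is:
Bags: B1 = {a, b, c, d, e, f}
Tree: (single bag)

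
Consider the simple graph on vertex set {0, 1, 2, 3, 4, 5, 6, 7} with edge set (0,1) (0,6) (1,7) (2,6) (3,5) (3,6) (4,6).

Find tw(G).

A width-1 tree decomposition is:
Bags: B1 = {0, 6}  B2 = {0, 1}  B3 = {2, 6}  B4 = {1, 7}  B5 = {3, 6}  B6 = {4, 6}  B7 = {3, 5}
Tree: B1–B2, B1–B3, B2–B4, B1–B5, B1–B6, B5–B7
Each bag holds 2 vertices, so the decomposition has width 1, which upper-bounds the treewidth. G has an edge, so its treewidth is at least 1. Therefore the treewidth is 1.

1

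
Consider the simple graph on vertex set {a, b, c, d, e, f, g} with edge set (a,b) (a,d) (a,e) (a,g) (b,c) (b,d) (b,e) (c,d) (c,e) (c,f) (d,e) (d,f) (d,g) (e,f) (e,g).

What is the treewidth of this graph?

A width-3 tree decomposition is:
Bags: B1 = {a, b, d, e}  B2 = {b, c, d, e}  B3 = {a, d, e, g}  B4 = {c, d, e, f}
Tree: B1–B2, B1–B3, B2–B4
Each bag holds 4 vertices, so the decomposition has width 3, which upper-bounds the treewidth. On the other hand G contains the 4-clique {a, d, e, g}. A clique must lie in a single bag of any decomposition, so no decomposition can have width below 3. Therefore the treewidth is 3.

3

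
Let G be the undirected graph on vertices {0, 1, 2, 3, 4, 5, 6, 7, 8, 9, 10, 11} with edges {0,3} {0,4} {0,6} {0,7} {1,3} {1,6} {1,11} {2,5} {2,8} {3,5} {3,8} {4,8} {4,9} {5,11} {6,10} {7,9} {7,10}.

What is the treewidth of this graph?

3

A width-3 tree decomposition is:
Bags: B1 = {2, 5, 8, 11}  B2 = {3, 5, 8, 11}  B3 = {1, 3, 8, 11}  B4 = {1, 3, 4, 8}  B5 = {0, 1, 3, 4}  B6 = {0, 1, 4, 6}  B7 = {0, 4, 6, 9}  B8 = {0, 6, 7, 9}  B9 = {6, 7, 9, 10}
Tree: B1–B2, B2–B3, B3–B4, B4–B5, B5–B6, B6–B7, B7–B8, B8–B9
The largest bag has 4 vertices, giving width 3; this decomposition certifies tw(G) ≤ 3. For the lower bound: the 4 vertex sets {2,5,11}, {8}, {3}, {0,1,4,6} are disjoint, each induces a connected subgraph, and every pair is joined by at least one edge of G. Contracting each set to a single vertex therefore yields K_{4} as a minor, and since treewidth is minor-monotone, tw(G) ≥ tw(K_{4}) = 3. Hence tw(G) = 3 exactly.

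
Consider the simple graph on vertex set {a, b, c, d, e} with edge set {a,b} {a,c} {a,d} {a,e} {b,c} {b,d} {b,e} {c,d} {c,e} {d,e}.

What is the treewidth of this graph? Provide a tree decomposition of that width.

Treewidth 4.
One such decomposition:
Bags: B1 = {a, b, c, d, e}
Tree: (single bag)

A single bag containing all 5 vertices is trivially a valid decomposition of width 4. Conversely, {a, b, c, d, e} is a clique of size 5, and the vertices of any clique must share a bag in every tree decomposition; so some bag has ≥ 5 vertices and tw(G) ≥ 4. The upper and lower bounds meet at 4, so that is the treewidth.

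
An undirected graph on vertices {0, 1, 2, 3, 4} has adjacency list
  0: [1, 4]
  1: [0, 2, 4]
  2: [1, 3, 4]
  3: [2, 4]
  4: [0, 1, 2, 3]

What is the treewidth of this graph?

A width-2 tree decomposition is:
Bags: B1 = {1, 2, 4}  B2 = {0, 1, 4}  B3 = {2, 3, 4}
Tree: B1–B2, B1–B3
The largest bag has 3 vertices, giving width 2; this decomposition certifies tw(G) ≤ 2. On the other hand G contains the 3-clique {0, 1, 4}. A clique must lie in a single bag of any decomposition, so no decomposition can have width below 2. Therefore the treewidth is 2.

2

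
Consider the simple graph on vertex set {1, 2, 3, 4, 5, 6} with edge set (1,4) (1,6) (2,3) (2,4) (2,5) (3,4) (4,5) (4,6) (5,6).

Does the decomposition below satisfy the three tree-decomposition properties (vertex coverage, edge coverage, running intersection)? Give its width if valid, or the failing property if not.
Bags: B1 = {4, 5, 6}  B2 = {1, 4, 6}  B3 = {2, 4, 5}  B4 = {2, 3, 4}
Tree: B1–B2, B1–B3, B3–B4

Yes; width 2.

Vertex coverage: the bags together contain {1, 2, 3, 4, 5, 6}, the full vertex set. Edge coverage: each edge of G has both endpoints in at least one bag. Running intersection: for every vertex, the bags containing it form a connected subtree. All three properties hold, so this is a valid tree decomposition of width max|bag| − 1 = 2, and hence tw(G) ≤ 2.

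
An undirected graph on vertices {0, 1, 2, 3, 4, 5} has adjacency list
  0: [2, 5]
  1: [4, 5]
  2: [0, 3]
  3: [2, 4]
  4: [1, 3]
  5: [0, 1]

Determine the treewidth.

A width-2 tree decomposition is:
Bags: B1 = {1, 3, 4}  B2 = {1, 3, 5}  B3 = {0, 3, 5}  B4 = {0, 2, 3}
Tree: B1–B2, B2–B3, B3–B4
The largest bag has 3 vertices, giving width 2; this decomposition certifies tw(G) ≤ 2. Since 3–4–1–5–0–2–3 is a cycle in G, G is not acyclic. Forests are exactly the graphs of treewidth ≤ 1, so tw(G) ≥ 2. Combining the bounds, tw(G) = 2.

2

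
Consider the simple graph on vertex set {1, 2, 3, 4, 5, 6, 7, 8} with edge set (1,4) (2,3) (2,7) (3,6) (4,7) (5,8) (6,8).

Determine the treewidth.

A width-1 tree decomposition is:
Bags: B1 = {5, 8}  B2 = {6, 8}  B3 = {3, 6}  B4 = {2, 3}  B5 = {2, 7}  B6 = {4, 7}  B7 = {1, 4}
Tree: B1–B2, B2–B3, B3–B4, B4–B5, B5–B6, B6–B7
Each bag holds 2 vertices, so the decomposition has width 1, which upper-bounds the treewidth. G has an edge, so its treewidth is at least 1. Hence tw(G) = 1 exactly.

1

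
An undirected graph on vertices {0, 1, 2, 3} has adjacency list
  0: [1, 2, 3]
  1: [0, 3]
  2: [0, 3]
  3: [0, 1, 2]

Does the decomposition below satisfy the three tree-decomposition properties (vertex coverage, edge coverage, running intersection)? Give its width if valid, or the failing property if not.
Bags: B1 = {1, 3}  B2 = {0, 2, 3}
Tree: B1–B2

A tree decomposition must satisfy three properties: every vertex lies in some bag; for every edge, both endpoints lie together in some bag; and for every vertex, the bags containing it form a connected subtree. Here edge (0,1) lies in no bag, so the decomposition is invalid.

No — edge (0,1) lies in no bag.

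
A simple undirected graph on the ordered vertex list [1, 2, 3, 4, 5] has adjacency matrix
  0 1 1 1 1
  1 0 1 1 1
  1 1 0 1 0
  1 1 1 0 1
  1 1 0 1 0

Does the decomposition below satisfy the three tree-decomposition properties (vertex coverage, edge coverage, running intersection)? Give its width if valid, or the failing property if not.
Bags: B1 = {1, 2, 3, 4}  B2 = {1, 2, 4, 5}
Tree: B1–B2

Vertex coverage: the bags together contain {1, 2, 3, 4, 5}, the full vertex set. Edge coverage: each edge of G has both endpoints in at least one bag. Running intersection: for every vertex, the bags containing it form a connected subtree. All three properties hold, so this is a valid tree decomposition of width max|bag| − 1 = 3, and hence tw(G) ≤ 3.

Yes; width 3.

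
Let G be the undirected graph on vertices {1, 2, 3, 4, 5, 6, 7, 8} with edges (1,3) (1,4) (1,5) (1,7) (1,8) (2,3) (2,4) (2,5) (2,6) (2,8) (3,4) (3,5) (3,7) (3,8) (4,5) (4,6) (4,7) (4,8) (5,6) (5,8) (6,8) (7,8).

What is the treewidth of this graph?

A width-4 tree decomposition is:
Bags: B1 = {1, 3, 4, 5, 8}  B2 = {2, 3, 4, 5, 8}  B3 = {2, 4, 5, 6, 8}  B4 = {1, 3, 4, 7, 8}
Tree: B1–B2, B2–B3, B1–B4
Every bag has size at most 5, so the width is 5 − 1 = 4 and tw(G) ≤ 4. For the lower bound, the 5 vertices {1, 3, 4, 5, 8} are pairwise adjacent, and any tree decomposition puts a clique entirely inside one bag — forcing width ≥ 4. Hence tw(G) = 4 exactly.

4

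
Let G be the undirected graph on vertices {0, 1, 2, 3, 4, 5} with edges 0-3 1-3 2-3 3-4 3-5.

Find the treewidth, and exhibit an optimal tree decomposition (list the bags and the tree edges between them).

Every bag has size at most 2, so the width is 2 − 1 = 1 and tw(G) ≤ 1. Since G has at least one edge (e.g. 4–3), it is not an edgeless graph, so tw(G) ≥ 1. Therefore the treewidth is 1.

Treewidth 1.
One such decomposition:
Bags: B1 = {3, 4}  B2 = {1, 3}  B3 = {0, 3}  B4 = {2, 3}  B5 = {3, 5}
Tree: B1–B2, B2–B3, B2–B4, B4–B5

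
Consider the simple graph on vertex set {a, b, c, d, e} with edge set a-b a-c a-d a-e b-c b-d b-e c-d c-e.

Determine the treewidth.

A width-3 tree decomposition is:
Bags: B1 = {a, b, c, e}  B2 = {a, b, c, d}
Tree: B1–B2
The largest bag has 4 vertices, giving width 3; this decomposition certifies tw(G) ≤ 3. Conversely, {a, b, c, d} is a clique of size 4, and the vertices of any clique must share a bag in every tree decomposition; so some bag has ≥ 4 vertices and tw(G) ≥ 3. Therefore the treewidth is 3.

3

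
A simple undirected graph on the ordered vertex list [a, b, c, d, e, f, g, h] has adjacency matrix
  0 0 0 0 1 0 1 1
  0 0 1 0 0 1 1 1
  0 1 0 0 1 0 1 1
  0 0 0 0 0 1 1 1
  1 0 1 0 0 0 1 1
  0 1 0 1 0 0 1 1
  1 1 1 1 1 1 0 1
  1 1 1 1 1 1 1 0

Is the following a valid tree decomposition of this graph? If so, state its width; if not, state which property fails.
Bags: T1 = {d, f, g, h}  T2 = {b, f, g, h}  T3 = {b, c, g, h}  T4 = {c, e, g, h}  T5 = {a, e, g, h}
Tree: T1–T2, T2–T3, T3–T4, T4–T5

Yes; width 3.

Checking the three conditions: (i) the bags cover all of {a, b, c, d, e, f, g, h}; (ii) for each edge, some bag contains both endpoints; (iii) the bags containing any fixed vertex form a subtree. All hold, so the decomposition is valid with width 4 − 1 = 3.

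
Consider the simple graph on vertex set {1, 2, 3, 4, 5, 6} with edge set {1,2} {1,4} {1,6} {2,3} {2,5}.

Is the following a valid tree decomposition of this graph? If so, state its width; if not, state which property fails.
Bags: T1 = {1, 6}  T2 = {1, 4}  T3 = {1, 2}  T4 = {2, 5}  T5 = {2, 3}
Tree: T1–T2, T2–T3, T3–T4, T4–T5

Yes; width 1.

Vertex coverage: the bags together contain {1, 2, 3, 4, 5, 6}, the full vertex set. Edge coverage: each edge of G has both endpoints in at least one bag. Running intersection: for every vertex, the bags containing it form a connected subtree. All three properties hold, so this is a valid tree decomposition of width max|bag| − 1 = 1, and hence tw(G) ≤ 1.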